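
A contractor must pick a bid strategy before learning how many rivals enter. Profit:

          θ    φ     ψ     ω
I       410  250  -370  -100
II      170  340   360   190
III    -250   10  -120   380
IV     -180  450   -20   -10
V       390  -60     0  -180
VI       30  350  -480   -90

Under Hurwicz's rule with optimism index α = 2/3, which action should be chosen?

I: 2/3·410 + 1/3·(-370) = 150
II: 2/3·360 + 1/3·170 = 890/3
III: 2/3·380 + 1/3·(-250) = 170
IV: 2/3·450 + 1/3·(-180) = 240
V: 2/3·390 + 1/3·(-180) = 200
VI: 2/3·350 + 1/3·(-480) = 220/3
Highest Hurwicz score = 890/3 → II.

II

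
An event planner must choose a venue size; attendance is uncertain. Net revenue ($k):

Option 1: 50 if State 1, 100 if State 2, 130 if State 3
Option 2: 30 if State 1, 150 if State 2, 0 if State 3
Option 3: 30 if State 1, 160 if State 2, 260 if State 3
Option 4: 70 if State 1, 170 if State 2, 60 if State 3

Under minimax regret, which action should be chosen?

Option 3

Column bests: State 1=70, State 2=170, State 3=260.
Option 1 regrets: 20, 70, 130 → max 130
Option 2 regrets: 40, 20, 260 → max 260
Option 3 regrets: 40, 10, 0 → max 40
Option 4 regrets: 0, 0, 200 → max 200
Smallest max regret = 40 → Option 3.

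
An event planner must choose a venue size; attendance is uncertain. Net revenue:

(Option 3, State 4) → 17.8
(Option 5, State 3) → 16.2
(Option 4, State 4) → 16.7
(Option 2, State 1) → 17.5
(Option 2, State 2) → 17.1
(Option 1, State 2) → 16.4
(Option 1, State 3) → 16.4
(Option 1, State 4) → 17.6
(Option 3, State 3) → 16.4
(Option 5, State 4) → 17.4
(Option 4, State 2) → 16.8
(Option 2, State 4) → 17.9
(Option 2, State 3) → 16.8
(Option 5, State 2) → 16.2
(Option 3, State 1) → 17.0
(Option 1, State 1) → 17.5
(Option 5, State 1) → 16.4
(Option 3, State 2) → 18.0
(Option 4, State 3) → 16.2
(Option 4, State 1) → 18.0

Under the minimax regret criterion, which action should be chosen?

Column bests: State 1=18.0, State 2=18.0, State 3=16.8, State 4=17.9.
Option 1 regrets: 0.5, 1.6, 0.4, 0.3 → max 1.6
Option 2 regrets: 0.5, 0.9, 0.0, 0.0 → max 0.9
Option 3 regrets: 1.0, 0.0, 0.4, 0.1 → max 1.0
Option 4 regrets: 0.0, 1.2, 0.6, 1.2 → max 1.2
Option 5 regrets: 1.6, 1.8, 0.6, 0.5 → max 1.8
Smallest max regret = 0.9 → Option 2.

Option 2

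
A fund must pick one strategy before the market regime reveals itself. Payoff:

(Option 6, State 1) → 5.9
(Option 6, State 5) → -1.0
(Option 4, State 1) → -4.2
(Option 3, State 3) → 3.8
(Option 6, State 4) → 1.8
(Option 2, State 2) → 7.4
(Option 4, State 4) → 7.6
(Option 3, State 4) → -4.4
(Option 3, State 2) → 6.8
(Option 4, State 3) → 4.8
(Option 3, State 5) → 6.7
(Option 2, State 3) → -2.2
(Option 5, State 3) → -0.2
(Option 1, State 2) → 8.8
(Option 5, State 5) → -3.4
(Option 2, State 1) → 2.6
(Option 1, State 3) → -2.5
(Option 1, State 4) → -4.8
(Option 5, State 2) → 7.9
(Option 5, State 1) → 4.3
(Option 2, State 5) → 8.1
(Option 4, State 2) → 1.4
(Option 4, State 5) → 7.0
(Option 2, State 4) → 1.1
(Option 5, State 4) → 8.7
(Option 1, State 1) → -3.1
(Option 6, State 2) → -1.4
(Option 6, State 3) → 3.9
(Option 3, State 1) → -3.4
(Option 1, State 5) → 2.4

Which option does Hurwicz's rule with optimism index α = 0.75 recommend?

Option 1: 0.75·8.8 + 0.25·(-4.8) = 5.4
Option 2: 0.75·8.1 + 0.25·(-2.2) = 5.525
Option 3: 0.75·6.8 + 0.25·(-4.4) = 4
Option 4: 0.75·7.6 + 0.25·(-4.2) = 4.65
Option 5: 0.75·8.7 + 0.25·(-3.4) = 5.675
Option 6: 0.75·5.9 + 0.25·(-1.4) = 4.075
Highest Hurwicz score = 5.675 → Option 5.

Option 5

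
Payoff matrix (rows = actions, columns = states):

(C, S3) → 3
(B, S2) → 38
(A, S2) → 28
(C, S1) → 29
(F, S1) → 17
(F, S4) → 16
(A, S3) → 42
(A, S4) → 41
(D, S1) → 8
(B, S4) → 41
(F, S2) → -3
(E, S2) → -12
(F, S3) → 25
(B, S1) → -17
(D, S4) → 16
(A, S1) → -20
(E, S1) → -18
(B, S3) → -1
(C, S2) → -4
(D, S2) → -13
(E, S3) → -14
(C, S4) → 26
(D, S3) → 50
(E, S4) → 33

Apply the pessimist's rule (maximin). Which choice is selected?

Row minima: A=-20, B=-17, C=-4, D=-13, E=-18, F=-3
Best worst-case = -3 → F.

F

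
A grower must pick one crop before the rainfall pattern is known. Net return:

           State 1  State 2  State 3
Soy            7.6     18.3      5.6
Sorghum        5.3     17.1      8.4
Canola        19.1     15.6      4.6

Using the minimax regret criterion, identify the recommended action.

Column bests: State 1=19.1, State 2=18.3, State 3=8.4.
Soy regrets: 11.5, 0.0, 2.8 → max 11.5
Sorghum regrets: 13.8, 1.2, 0.0 → max 13.8
Canola regrets: 0.0, 2.7, 3.8 → max 3.8
Smallest max regret = 3.8 → Canola.

Canola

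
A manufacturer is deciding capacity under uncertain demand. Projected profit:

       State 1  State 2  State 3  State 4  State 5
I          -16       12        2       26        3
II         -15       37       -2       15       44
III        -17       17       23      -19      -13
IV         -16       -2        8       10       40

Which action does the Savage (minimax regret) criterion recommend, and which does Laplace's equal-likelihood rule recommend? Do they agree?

minimax regret → II; laplace → II (agree)

Column bests: State 1=-15, State 2=37, State 3=23, State 4=26, State 5=44.
I regrets: 1, 25, 21, 0, 41 → max 41
II regrets: 0, 0, 25, 11, 0 → max 25
III regrets: 2, 20, 0, 45, 57 → max 57
IV regrets: 1, 39, 15, 16, 4 → max 39
Smallest max regret = 25 → II.
Row averages: I=5.4, II=15.8, III=-1.8, IV=8
Highest average = 15.8 → II.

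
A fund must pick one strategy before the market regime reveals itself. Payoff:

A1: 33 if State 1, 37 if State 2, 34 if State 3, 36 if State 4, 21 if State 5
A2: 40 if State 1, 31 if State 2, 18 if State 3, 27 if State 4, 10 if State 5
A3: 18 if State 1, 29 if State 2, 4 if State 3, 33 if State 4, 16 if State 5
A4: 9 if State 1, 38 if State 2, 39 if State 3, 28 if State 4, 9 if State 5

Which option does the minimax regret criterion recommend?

Column bests: State 1=40, State 2=38, State 3=39, State 4=36, State 5=21.
A1 regrets: 7, 1, 5, 0, 0 → max 7
A2 regrets: 0, 7, 21, 9, 11 → max 21
A3 regrets: 22, 9, 35, 3, 5 → max 35
A4 regrets: 31, 0, 0, 8, 12 → max 31
Smallest max regret = 7 → A1.

A1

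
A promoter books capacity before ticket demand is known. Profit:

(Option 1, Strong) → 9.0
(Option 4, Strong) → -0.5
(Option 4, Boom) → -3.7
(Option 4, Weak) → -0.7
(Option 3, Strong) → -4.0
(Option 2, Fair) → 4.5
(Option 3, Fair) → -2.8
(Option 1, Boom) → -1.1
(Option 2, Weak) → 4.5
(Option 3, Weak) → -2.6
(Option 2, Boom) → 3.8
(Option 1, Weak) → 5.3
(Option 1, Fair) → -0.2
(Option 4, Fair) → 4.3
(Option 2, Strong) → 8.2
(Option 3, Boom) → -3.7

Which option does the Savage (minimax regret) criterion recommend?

Column bests: Weak=5.3, Fair=4.5, Strong=9.0, Boom=3.8.
Option 1 regrets: 0.0, 4.7, 0.0, 4.9 → max 4.9
Option 2 regrets: 0.8, 0.0, 0.8, 0.0 → max 0.8
Option 3 regrets: 7.9, 7.3, 13.0, 7.5 → max 13.0
Option 4 regrets: 6.0, 0.2, 9.5, 7.5 → max 9.5
Smallest max regret = 0.8 → Option 2.

Option 2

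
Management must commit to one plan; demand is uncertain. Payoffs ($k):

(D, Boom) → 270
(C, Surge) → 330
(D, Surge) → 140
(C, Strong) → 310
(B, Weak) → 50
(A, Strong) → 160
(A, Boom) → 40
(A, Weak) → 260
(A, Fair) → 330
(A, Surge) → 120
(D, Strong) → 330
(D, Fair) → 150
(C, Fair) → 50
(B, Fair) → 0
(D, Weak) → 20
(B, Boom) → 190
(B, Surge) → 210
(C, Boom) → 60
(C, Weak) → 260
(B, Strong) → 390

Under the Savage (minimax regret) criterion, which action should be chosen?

A

Column bests: Weak=260, Fair=330, Strong=390, Boom=270, Surge=330.
A regrets: 0, 0, 230, 230, 210 → max 230
B regrets: 210, 330, 0, 80, 120 → max 330
C regrets: 0, 280, 80, 210, 0 → max 280
D regrets: 240, 180, 60, 0, 190 → max 240
Smallest max regret = 230 → A.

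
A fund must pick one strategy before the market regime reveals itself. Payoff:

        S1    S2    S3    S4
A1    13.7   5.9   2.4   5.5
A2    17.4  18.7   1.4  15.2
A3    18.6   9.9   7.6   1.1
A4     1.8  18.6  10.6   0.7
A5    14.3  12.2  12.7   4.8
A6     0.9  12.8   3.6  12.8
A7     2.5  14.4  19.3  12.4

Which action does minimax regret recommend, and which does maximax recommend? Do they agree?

Column bests: S1=18.6, S2=18.7, S3=19.3, S4=15.2.
A1 regrets: 4.9, 12.8, 16.9, 9.7 → max 16.9
A2 regrets: 1.2, 0.0, 17.9, 0.0 → max 17.9
A3 regrets: 0.0, 8.8, 11.7, 14.1 → max 14.1
A4 regrets: 16.8, 0.1, 8.7, 14.5 → max 16.8
A5 regrets: 4.3, 6.5, 6.6, 10.4 → max 10.4
A6 regrets: 17.7, 5.9, 15.7, 2.4 → max 17.7
A7 regrets: 16.1, 4.3, 0.0, 2.8 → max 16.1
Smallest max regret = 10.4 → A5.
Row maxima: A1=13.7, A2=18.7, A3=18.6, A4=18.6, A5=14.3, A6=12.8, A7=19.3
Best best-case = 19.3 → A7.

minimax regret → A5; maximax → A7 (disagree)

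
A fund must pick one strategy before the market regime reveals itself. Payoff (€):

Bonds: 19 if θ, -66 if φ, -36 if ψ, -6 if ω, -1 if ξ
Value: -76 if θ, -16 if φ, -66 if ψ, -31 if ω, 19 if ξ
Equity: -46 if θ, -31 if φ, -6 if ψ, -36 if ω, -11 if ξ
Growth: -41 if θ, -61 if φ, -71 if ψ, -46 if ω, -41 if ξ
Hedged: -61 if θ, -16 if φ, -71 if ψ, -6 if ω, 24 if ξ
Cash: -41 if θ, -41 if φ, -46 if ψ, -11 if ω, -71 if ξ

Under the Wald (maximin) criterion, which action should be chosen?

Row minima: Bonds=-66, Value=-76, Equity=-46, Growth=-71, Hedged=-71, Cash=-71
Best worst-case = -46 → Equity.

Equity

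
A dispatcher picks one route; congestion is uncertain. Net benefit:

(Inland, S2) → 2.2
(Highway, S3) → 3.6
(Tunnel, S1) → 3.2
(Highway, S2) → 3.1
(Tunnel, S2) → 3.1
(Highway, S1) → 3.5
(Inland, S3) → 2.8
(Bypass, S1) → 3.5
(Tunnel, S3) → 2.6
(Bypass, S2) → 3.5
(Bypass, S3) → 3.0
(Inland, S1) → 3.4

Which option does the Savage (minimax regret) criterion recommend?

Highway

Column bests: S1=3.5, S2=3.5, S3=3.6.
Inland regrets: 0.1, 1.3, 0.8 → max 1.3
Tunnel regrets: 0.3, 0.4, 1.0 → max 1.0
Bypass regrets: 0.0, 0.0, 0.6 → max 0.6
Highway regrets: 0.0, 0.4, 0.0 → max 0.4
Smallest max regret = 0.4 → Highway.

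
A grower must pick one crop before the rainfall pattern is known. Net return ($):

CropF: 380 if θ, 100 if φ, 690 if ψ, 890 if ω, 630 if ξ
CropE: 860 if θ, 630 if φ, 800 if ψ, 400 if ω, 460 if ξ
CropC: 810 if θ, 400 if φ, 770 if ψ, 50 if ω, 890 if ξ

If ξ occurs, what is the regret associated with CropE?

Best payoff under ξ is 890.
Regret = 890 − 460 = 430.

430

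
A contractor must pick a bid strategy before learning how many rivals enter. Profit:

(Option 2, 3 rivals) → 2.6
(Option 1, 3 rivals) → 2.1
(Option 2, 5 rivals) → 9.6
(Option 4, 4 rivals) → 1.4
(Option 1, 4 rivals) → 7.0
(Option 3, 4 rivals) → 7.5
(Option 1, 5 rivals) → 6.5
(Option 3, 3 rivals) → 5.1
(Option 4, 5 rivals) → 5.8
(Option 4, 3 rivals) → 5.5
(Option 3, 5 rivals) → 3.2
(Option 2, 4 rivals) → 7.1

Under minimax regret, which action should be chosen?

Option 2

Column bests: 3 rivals=5.5, 4 rivals=7.5, 5 rivals=9.6.
Option 1 regrets: 3.4, 0.5, 3.1 → max 3.4
Option 2 regrets: 2.9, 0.4, 0.0 → max 2.9
Option 3 regrets: 0.4, 0.0, 6.4 → max 6.4
Option 4 regrets: 0.0, 6.1, 3.8 → max 6.1
Smallest max regret = 2.9 → Option 2.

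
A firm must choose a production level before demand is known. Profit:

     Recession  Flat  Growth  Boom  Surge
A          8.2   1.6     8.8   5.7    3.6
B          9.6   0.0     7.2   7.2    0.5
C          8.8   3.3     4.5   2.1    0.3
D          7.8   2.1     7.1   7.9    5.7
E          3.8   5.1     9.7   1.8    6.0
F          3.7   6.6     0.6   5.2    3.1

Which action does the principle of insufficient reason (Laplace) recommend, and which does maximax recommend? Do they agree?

Row averages: A=5.58, B=4.9, C=3.8, D=6.12, E=5.28, F=3.84
Highest average = 6.12 → D.
Row maxima: A=8.8, B=9.6, C=8.8, D=7.9, E=9.7, F=6.6
Best best-case = 9.7 → E.

laplace → D; maximax → E (disagree)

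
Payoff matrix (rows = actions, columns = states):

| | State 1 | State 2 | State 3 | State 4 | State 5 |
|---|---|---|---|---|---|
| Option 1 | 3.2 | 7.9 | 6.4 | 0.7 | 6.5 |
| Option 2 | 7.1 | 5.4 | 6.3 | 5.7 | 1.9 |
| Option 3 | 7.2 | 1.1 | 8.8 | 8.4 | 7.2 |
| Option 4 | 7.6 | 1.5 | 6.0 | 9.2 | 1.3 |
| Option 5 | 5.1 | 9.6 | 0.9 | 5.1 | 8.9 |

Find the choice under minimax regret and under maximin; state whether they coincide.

minimax regret → Option 2; maximin → Option 2 (agree)

Column bests: State 1=7.6, State 2=9.6, State 3=8.8, State 4=9.2, State 5=8.9.
Option 1 regrets: 4.4, 1.7, 2.4, 8.5, 2.4 → max 8.5
Option 2 regrets: 0.5, 4.2, 2.5, 3.5, 7.0 → max 7.0
Option 3 regrets: 0.4, 8.5, 0.0, 0.8, 1.7 → max 8.5
Option 4 regrets: 0.0, 8.1, 2.8, 0.0, 7.6 → max 8.1
Option 5 regrets: 2.5, 0.0, 7.9, 4.1, 0.0 → max 7.9
Smallest max regret = 7.0 → Option 2.
Row minima: Option 1=0.7, Option 2=1.9, Option 3=1.1, Option 4=1.3, Option 5=0.9
Best worst-case = 1.9 → Option 2.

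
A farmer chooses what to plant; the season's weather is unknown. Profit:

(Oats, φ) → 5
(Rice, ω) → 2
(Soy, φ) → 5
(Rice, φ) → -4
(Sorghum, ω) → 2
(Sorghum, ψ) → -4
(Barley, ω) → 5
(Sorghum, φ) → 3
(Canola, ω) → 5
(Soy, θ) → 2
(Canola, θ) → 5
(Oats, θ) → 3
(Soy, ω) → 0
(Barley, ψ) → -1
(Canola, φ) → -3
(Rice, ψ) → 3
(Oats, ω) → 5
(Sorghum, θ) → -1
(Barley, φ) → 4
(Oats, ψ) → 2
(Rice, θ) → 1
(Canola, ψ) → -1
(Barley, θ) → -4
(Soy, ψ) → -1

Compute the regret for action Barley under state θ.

9

Best payoff under θ is 5.
Regret = 5 − (-4) = 9.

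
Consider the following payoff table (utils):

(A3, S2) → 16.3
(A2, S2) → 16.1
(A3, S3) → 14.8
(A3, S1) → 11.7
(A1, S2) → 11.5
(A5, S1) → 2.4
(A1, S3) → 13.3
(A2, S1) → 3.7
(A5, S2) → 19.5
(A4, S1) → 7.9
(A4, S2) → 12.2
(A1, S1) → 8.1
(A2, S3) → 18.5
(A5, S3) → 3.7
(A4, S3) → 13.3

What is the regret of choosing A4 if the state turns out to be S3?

5.2

Best payoff under S3 is 18.5.
Regret = 18.5 − 13.3 = 5.2.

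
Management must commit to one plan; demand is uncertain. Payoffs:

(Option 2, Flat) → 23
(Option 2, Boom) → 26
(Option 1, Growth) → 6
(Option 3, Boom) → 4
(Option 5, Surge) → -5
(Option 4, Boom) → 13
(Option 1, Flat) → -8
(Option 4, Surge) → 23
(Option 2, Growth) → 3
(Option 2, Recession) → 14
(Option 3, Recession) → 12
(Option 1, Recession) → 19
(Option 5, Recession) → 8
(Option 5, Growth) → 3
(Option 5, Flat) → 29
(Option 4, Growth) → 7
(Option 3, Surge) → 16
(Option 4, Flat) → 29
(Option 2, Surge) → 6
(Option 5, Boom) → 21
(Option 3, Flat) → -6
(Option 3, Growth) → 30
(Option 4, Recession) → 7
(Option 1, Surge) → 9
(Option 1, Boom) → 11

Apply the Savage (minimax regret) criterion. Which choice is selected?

Option 4

Column bests: Recession=19, Flat=29, Growth=30, Boom=26, Surge=23.
Option 1 regrets: 0, 37, 24, 15, 14 → max 37
Option 2 regrets: 5, 6, 27, 0, 17 → max 27
Option 3 regrets: 7, 35, 0, 22, 7 → max 35
Option 4 regrets: 12, 0, 23, 13, 0 → max 23
Option 5 regrets: 11, 0, 27, 5, 28 → max 28
Smallest max regret = 23 → Option 4.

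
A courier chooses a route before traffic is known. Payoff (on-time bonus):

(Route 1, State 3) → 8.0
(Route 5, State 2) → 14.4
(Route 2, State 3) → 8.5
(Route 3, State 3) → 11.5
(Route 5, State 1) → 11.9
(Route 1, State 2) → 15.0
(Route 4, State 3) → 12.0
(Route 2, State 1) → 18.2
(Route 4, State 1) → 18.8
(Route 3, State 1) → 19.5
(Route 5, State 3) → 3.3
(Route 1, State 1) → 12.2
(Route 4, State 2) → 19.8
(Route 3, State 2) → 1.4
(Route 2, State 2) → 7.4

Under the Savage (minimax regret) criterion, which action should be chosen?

Column bests: State 1=19.5, State 2=19.8, State 3=12.0.
Route 1 regrets: 7.3, 4.8, 4.0 → max 7.3
Route 2 regrets: 1.3, 12.4, 3.5 → max 12.4
Route 3 regrets: 0.0, 18.4, 0.5 → max 18.4
Route 4 regrets: 0.7, 0.0, 0.0 → max 0.7
Route 5 regrets: 7.6, 5.4, 8.7 → max 8.7
Smallest max regret = 0.7 → Route 4.

Route 4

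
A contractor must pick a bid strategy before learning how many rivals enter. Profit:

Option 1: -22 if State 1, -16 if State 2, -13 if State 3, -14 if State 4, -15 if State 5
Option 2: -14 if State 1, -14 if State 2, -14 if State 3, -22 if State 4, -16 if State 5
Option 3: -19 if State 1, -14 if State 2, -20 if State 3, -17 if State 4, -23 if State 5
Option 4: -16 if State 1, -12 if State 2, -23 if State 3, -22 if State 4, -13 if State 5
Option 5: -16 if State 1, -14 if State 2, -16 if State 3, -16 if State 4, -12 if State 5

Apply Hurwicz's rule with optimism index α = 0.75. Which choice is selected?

Option 5

Option 1: 0.75·(-13) + 0.25·(-22) = -15.25
Option 2: 0.75·(-14) + 0.25·(-22) = -16
Option 3: 0.75·(-14) + 0.25·(-23) = -16.25
Option 4: 0.75·(-12) + 0.25·(-23) = -14.75
Option 5: 0.75·(-12) + 0.25·(-16) = -13
Highest Hurwicz score = -13 → Option 5.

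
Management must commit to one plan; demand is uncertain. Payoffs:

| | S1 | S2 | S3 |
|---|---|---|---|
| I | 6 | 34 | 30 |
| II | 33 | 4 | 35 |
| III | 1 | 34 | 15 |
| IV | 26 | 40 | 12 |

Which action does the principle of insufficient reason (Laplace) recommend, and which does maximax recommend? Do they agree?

laplace → IV; maximax → IV (agree)

Row averages: I=70/3, II=24, III=50/3, IV=26
Highest average = 26 → IV.
Row maxima: I=34, II=35, III=34, IV=40
Best best-case = 40 → IV.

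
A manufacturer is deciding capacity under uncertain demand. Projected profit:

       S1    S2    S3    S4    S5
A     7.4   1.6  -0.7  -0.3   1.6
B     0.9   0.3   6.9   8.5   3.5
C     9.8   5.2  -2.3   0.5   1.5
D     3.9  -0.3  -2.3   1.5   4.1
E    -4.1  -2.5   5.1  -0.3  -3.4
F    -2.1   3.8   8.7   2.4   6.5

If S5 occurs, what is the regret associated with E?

Best payoff under S5 is 6.5.
Regret = 6.5 − (-3.4) = 9.9.

9.9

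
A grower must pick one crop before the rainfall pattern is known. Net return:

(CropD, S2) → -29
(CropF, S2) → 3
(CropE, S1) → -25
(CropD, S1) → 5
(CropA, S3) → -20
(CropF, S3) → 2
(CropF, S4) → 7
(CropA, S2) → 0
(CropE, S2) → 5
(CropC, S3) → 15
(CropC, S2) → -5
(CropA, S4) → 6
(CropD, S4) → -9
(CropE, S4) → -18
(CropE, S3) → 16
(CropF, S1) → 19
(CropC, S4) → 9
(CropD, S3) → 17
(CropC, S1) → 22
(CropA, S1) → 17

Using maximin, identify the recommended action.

Row minima: CropF=2, CropE=-25, CropC=-5, CropA=-20, CropD=-29
Best worst-case = 2 → CropF.

CropF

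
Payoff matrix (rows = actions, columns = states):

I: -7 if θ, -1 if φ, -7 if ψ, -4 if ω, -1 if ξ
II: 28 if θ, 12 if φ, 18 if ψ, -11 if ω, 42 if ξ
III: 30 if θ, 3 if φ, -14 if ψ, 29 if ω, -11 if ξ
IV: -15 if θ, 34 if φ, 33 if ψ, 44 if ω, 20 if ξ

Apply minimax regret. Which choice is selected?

IV

Column bests: θ=30, φ=34, ψ=33, ω=44, ξ=42.
I regrets: 37, 35, 40, 48, 43 → max 48
II regrets: 2, 22, 15, 55, 0 → max 55
III regrets: 0, 31, 47, 15, 53 → max 53
IV regrets: 45, 0, 0, 0, 22 → max 45
Smallest max regret = 45 → IV.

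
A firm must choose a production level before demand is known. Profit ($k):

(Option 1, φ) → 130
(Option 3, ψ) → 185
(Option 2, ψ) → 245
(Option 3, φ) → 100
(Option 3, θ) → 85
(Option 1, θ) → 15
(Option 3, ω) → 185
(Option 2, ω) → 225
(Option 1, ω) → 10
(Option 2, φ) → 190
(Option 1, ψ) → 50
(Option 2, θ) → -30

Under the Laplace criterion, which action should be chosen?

Option 2

Row averages: Option 1=51.25, Option 2=157.5, Option 3=138.75
Highest average = 157.5 → Option 2.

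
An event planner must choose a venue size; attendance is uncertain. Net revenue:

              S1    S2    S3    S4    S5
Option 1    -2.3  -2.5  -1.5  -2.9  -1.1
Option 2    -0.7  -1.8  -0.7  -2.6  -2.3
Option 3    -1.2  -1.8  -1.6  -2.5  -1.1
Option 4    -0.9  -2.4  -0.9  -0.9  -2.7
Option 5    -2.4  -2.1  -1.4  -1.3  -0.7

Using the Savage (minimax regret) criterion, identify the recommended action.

Column bests: S1=-0.7, S2=-1.8, S3=-0.7, S4=-0.9, S5=-0.7.
Option 1 regrets: 1.6, 0.7, 0.8, 2.0, 0.4 → max 2.0
Option 2 regrets: 0.0, 0.0, 0.0, 1.7, 1.6 → max 1.7
Option 3 regrets: 0.5, 0.0, 0.9, 1.6, 0.4 → max 1.6
Option 4 regrets: 0.2, 0.6, 0.2, 0.0, 2.0 → max 2.0
Option 5 regrets: 1.7, 0.3, 0.7, 0.4, 0.0 → max 1.7
Smallest max regret = 1.6 → Option 3.

Option 3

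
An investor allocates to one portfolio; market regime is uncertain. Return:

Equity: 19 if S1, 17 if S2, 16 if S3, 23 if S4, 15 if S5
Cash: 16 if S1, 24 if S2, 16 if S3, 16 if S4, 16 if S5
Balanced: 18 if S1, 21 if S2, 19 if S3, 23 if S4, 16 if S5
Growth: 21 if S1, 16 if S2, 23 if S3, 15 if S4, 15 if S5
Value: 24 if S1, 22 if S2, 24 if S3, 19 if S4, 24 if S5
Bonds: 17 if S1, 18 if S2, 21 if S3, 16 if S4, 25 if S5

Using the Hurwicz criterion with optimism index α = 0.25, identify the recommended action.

Value

Equity: 0.25·23 + 0.75·15 = 17
Cash: 0.25·24 + 0.75·16 = 18
Balanced: 0.25·23 + 0.75·16 = 17.75
Growth: 0.25·23 + 0.75·15 = 17
Value: 0.25·24 + 0.75·19 = 20.25
Bonds: 0.25·25 + 0.75·16 = 18.25
Highest Hurwicz score = 20.25 → Value.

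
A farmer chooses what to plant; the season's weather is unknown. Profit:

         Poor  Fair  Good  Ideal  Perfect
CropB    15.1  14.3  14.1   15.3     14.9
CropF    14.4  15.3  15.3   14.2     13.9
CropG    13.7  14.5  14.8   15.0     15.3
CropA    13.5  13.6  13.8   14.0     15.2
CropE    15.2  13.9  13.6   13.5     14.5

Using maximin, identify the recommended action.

CropB

Row minima: CropB=14.1, CropF=13.9, CropG=13.7, CropA=13.5, CropE=13.5
Best worst-case = 14.1 → CropB.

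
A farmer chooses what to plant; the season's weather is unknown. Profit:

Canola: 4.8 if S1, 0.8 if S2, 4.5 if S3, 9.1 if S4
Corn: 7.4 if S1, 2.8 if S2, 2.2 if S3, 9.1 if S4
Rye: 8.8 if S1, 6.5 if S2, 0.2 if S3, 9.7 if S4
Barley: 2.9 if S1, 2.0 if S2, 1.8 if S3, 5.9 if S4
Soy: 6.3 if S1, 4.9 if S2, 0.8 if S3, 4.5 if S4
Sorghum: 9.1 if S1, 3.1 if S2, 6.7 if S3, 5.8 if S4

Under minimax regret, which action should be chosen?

Column bests: S1=9.1, S2=6.5, S3=6.7, S4=9.7.
Canola regrets: 4.3, 5.7, 2.2, 0.6 → max 5.7
Corn regrets: 1.7, 3.7, 4.5, 0.6 → max 4.5
Rye regrets: 0.3, 0.0, 6.5, 0.0 → max 6.5
Barley regrets: 6.2, 4.5, 4.9, 3.8 → max 6.2
Soy regrets: 2.8, 1.6, 5.9, 5.2 → max 5.9
Sorghum regrets: 0.0, 3.4, 0.0, 3.9 → max 3.9
Smallest max regret = 3.9 → Sorghum.

Sorghum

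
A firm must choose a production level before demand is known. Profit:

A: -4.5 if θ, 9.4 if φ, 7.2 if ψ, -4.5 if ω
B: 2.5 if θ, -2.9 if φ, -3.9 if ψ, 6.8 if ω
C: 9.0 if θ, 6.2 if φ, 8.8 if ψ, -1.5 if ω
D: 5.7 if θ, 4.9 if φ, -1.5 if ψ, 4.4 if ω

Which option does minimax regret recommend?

C

Column bests: θ=9.0, φ=9.4, ψ=8.8, ω=6.8.
A regrets: 13.5, 0.0, 1.6, 11.3 → max 13.5
B regrets: 6.5, 12.3, 12.7, 0.0 → max 12.7
C regrets: 0.0, 3.2, 0.0, 8.3 → max 8.3
D regrets: 3.3, 4.5, 10.3, 2.4 → max 10.3
Smallest max regret = 8.3 → C.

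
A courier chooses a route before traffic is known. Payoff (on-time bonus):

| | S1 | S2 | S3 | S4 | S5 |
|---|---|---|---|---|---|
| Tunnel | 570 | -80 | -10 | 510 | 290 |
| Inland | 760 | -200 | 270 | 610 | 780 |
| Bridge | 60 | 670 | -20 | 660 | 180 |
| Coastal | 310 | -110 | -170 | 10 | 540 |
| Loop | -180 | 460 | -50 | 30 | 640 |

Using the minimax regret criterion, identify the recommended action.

Bridge

Column bests: S1=760, S2=670, S3=270, S4=660, S5=780.
Tunnel regrets: 190, 750, 280, 150, 490 → max 750
Inland regrets: 0, 870, 0, 50, 0 → max 870
Bridge regrets: 700, 0, 290, 0, 600 → max 700
Coastal regrets: 450, 780, 440, 650, 240 → max 780
Loop regrets: 940, 210, 320, 630, 140 → max 940
Smallest max regret = 700 → Bridge.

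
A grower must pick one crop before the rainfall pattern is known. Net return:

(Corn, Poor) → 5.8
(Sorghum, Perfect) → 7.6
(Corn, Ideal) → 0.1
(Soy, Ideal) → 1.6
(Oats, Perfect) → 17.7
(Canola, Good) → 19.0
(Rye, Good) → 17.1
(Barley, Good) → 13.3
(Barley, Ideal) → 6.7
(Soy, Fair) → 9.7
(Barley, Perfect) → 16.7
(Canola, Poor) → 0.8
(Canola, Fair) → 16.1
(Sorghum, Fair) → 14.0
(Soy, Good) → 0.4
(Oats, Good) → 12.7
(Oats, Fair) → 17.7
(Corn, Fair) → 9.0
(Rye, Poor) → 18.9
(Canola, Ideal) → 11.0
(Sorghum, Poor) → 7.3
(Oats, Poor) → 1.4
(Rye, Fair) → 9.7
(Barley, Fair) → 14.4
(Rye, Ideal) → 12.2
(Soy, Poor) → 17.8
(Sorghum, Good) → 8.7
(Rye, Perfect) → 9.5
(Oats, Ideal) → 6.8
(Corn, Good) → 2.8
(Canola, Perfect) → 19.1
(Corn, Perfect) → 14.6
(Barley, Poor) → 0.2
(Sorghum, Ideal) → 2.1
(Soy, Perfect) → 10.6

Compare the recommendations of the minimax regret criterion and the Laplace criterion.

Column bests: Poor=18.9, Fair=17.7, Good=19.0, Ideal=12.2, Perfect=19.1.
Canola regrets: 18.1, 1.6, 0.0, 1.2, 0.0 → max 18.1
Barley regrets: 18.7, 3.3, 5.7, 5.5, 2.4 → max 18.7
Soy regrets: 1.1, 8.0, 18.6, 10.6, 8.5 → max 18.6
Rye regrets: 0.0, 8.0, 1.9, 0.0, 9.6 → max 9.6
Corn regrets: 13.1, 8.7, 16.2, 12.1, 4.5 → max 16.2
Sorghum regrets: 11.6, 3.7, 10.3, 10.1, 11.5 → max 11.6
Oats regrets: 17.5, 0.0, 6.3, 5.4, 1.4 → max 17.5
Smallest max regret = 9.6 → Rye.
Row averages: Canola=13.2, Barley=10.26, Soy=8.02, Rye=13.48, Corn=6.46, Sorghum=7.94, Oats=11.26
Highest average = 13.48 → Rye.

minimax regret → Rye; laplace → Rye (agree)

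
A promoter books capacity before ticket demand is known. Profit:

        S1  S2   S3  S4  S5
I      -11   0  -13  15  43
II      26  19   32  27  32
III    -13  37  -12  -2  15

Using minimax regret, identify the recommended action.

II

Column bests: S1=26, S2=37, S3=32, S4=27, S5=43.
I regrets: 37, 37, 45, 12, 0 → max 45
II regrets: 0, 18, 0, 0, 11 → max 18
III regrets: 39, 0, 44, 29, 28 → max 44
Smallest max regret = 18 → II.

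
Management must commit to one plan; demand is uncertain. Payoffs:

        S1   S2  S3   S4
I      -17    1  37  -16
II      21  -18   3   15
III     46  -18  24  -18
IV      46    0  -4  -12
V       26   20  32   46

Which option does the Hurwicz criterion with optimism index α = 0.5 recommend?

I: 0.5·37 + 0.5·(-17) = 10
II: 0.5·21 + 0.5·(-18) = 1.5
III: 0.5·46 + 0.5·(-18) = 14
IV: 0.5·46 + 0.5·(-12) = 17
V: 0.5·46 + 0.5·20 = 33
Highest Hurwicz score = 33 → V.

V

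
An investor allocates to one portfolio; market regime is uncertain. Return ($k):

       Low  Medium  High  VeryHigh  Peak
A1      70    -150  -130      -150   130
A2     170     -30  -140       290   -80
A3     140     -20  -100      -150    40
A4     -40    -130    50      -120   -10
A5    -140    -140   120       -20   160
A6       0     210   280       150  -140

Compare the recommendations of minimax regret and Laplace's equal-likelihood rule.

Column bests: Low=170, Medium=210, High=280, VeryHigh=290, Peak=160.
A1 regrets: 100, 360, 410, 440, 30 → max 440
A2 regrets: 0, 240, 420, 0, 240 → max 420
A3 regrets: 30, 230, 380, 440, 120 → max 440
A4 regrets: 210, 340, 230, 410, 170 → max 410
A5 regrets: 310, 350, 160, 310, 0 → max 350
A6 regrets: 170, 0, 0, 140, 300 → max 300
Smallest max regret = 300 → A6.
Row averages: A1=-46, A2=42, A3=-18, A4=-50, A5=-4, A6=100
Highest average = 100 → A6.

minimax regret → A6; laplace → A6 (agree)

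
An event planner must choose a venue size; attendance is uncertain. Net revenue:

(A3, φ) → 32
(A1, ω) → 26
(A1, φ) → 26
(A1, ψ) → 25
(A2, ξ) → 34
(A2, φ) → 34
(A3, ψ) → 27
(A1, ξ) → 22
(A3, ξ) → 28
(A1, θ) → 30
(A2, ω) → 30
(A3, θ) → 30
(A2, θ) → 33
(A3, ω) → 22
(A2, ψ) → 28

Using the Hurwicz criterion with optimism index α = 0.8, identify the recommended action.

A2

A1: 0.8·30 + 0.2·22 = 28.4
A2: 0.8·34 + 0.2·28 = 32.8
A3: 0.8·32 + 0.2·22 = 30
Highest Hurwicz score = 32.8 → A2.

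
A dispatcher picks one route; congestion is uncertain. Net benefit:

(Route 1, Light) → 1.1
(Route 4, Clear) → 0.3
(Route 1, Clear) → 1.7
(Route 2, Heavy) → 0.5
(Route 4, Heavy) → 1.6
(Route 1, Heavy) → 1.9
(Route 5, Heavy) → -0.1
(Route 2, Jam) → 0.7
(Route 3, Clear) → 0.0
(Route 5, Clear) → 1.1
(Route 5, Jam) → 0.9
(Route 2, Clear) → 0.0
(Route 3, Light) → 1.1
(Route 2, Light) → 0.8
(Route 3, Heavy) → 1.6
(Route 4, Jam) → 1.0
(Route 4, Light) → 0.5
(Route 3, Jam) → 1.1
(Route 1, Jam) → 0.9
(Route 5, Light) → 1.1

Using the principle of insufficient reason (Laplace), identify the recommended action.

Route 1

Row averages: Route 1=1.4, Route 2=0.5, Route 3=0.95, Route 4=0.85, Route 5=0.75
Highest average = 1.4 → Route 1.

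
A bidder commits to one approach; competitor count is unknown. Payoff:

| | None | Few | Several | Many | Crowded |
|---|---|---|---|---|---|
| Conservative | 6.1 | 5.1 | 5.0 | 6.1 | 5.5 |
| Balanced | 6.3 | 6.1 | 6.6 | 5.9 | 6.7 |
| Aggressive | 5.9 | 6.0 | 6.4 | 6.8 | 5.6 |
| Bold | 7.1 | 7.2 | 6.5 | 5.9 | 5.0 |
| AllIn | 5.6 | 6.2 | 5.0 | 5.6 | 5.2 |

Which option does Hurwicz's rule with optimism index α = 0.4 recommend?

Conservative: 0.4·6.1 + 0.6·5.0 = 5.44
Balanced: 0.4·6.7 + 0.6·5.9 = 6.22
Aggressive: 0.4·6.8 + 0.6·5.6 = 6.08
Bold: 0.4·7.2 + 0.6·5.0 = 5.88
AllIn: 0.4·6.2 + 0.6·5.0 = 5.48
Highest Hurwicz score = 6.22 → Balanced.

Balanced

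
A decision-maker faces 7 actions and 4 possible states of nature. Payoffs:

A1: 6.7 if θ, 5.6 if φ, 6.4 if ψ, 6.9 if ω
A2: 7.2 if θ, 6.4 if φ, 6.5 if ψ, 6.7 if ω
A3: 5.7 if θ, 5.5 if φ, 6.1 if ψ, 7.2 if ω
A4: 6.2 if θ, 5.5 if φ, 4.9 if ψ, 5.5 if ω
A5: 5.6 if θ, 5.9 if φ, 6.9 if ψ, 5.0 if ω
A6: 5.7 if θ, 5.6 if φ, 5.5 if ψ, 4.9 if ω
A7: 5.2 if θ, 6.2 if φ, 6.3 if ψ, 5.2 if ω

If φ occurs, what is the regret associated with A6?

Best payoff under φ is 6.4.
Regret = 6.4 − 5.6 = 0.8.

0.8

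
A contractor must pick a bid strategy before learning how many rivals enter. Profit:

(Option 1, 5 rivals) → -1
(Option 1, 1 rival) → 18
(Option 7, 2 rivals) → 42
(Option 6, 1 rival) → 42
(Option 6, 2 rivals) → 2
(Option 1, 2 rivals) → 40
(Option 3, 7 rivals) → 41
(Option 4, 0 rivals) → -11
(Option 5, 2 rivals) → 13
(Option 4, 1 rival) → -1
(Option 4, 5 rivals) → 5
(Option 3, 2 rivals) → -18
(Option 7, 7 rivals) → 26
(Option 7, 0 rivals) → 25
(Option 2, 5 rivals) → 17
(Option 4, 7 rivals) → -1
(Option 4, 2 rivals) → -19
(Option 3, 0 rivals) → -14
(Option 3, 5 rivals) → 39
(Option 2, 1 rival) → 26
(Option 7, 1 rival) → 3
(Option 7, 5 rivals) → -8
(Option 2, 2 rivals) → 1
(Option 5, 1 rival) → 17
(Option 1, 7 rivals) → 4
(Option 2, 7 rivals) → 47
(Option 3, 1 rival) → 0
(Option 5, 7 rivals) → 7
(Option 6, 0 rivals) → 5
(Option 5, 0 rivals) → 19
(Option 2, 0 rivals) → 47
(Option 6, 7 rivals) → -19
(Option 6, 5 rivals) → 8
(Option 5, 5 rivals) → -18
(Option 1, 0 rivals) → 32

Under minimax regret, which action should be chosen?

Option 2

Column bests: 0 rivals=47, 1 rival=42, 2 rivals=42, 5 rivals=39, 7 rivals=47.
Option 1 regrets: 15, 24, 2, 40, 43 → max 43
Option 2 regrets: 0, 16, 41, 22, 0 → max 41
Option 3 regrets: 61, 42, 60, 0, 6 → max 61
Option 4 regrets: 58, 43, 61, 34, 48 → max 61
Option 5 regrets: 28, 25, 29, 57, 40 → max 57
Option 6 regrets: 42, 0, 40, 31, 66 → max 66
Option 7 regrets: 22, 39, 0, 47, 21 → max 47
Smallest max regret = 41 → Option 2.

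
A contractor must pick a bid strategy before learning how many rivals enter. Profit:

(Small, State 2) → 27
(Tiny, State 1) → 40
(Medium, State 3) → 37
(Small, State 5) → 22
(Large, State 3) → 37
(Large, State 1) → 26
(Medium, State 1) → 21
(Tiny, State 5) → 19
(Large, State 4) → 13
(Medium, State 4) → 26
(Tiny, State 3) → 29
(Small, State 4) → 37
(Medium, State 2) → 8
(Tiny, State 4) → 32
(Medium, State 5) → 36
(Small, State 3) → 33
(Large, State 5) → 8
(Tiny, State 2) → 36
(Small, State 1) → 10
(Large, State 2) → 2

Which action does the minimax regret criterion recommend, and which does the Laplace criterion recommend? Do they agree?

minimax regret → Tiny; laplace → Tiny (agree)

Column bests: State 1=40, State 2=36, State 3=37, State 4=37, State 5=36.
Tiny regrets: 0, 0, 8, 5, 17 → max 17
Small regrets: 30, 9, 4, 0, 14 → max 30
Medium regrets: 19, 28, 0, 11, 0 → max 28
Large regrets: 14, 34, 0, 24, 28 → max 34
Smallest max regret = 17 → Tiny.
Row averages: Tiny=31.2, Small=25.8, Medium=25.6, Large=17.2
Highest average = 31.2 → Tiny.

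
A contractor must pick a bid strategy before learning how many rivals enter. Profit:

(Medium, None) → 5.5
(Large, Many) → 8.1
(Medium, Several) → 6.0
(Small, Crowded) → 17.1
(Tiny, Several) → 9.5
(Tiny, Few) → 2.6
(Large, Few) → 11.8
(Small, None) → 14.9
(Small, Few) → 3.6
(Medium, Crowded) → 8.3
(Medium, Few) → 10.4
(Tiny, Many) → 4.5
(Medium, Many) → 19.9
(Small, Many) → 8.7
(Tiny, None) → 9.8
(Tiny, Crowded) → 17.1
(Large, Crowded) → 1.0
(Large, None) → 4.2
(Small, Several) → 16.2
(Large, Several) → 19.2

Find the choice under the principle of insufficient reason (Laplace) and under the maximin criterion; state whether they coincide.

Row averages: Tiny=8.7, Small=12.1, Medium=10.02, Large=8.86
Highest average = 12.1 → Small.
Row minima: Tiny=2.6, Small=3.6, Medium=5.5, Large=1.0
Best worst-case = 5.5 → Medium.

laplace → Small; maximin → Medium (disagree)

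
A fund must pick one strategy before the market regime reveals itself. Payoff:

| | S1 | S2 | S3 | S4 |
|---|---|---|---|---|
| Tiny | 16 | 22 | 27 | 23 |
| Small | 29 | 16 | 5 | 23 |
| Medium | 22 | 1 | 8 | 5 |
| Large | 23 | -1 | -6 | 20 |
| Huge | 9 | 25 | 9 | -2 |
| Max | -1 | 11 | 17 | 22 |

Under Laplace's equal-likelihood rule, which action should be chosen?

Row averages: Tiny=22, Small=18.25, Medium=9, Large=9, Huge=10.25, Max=12.25
Highest average = 22 → Tiny.

Tiny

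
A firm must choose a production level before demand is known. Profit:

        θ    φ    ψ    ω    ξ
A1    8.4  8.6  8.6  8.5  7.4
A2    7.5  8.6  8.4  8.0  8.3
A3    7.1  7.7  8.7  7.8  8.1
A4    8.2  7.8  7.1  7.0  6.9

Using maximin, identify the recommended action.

Row minima: A1=7.4, A2=7.5, A3=7.1, A4=6.9
Best worst-case = 7.5 → A2.

A2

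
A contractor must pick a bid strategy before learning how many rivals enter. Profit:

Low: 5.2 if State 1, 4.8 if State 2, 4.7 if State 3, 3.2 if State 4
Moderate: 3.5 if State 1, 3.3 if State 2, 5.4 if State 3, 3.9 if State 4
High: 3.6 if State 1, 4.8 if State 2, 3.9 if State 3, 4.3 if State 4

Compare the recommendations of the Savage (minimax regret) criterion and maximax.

Column bests: State 1=5.2, State 2=4.8, State 3=5.4, State 4=4.3.
Low regrets: 0.0, 0.0, 0.7, 1.1 → max 1.1
Moderate regrets: 1.7, 1.5, 0.0, 0.4 → max 1.7
High regrets: 1.6, 0.0, 1.5, 0.0 → max 1.6
Smallest max regret = 1.1 → Low.
Row maxima: Low=5.2, Moderate=5.4, High=4.8
Best best-case = 5.4 → Moderate.

minimax regret → Low; maximax → Moderate (disagree)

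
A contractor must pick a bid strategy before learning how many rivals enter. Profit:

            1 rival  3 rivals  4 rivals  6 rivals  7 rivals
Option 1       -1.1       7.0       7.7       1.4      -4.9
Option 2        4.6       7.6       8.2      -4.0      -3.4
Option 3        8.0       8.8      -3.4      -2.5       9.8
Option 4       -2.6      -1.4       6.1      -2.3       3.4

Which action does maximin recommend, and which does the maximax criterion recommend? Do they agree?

Row minima: Option 1=-4.9, Option 2=-4.0, Option 3=-3.4, Option 4=-2.6
Best worst-case = -2.6 → Option 4.
Row maxima: Option 1=7.7, Option 2=8.2, Option 3=9.8, Option 4=6.1
Best best-case = 9.8 → Option 3.

maximin → Option 4; maximax → Option 3 (disagree)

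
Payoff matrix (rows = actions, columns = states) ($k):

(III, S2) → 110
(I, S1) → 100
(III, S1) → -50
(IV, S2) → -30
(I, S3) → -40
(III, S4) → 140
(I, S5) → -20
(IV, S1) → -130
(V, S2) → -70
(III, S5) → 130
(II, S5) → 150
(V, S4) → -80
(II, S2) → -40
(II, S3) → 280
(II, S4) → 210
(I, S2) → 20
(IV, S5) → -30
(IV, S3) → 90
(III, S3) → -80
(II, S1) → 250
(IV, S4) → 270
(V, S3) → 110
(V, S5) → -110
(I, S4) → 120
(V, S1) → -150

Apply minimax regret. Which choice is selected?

Column bests: S1=250, S2=110, S3=280, S4=270, S5=150.
I regrets: 150, 90, 320, 150, 170 → max 320
II regrets: 0, 150, 0, 60, 0 → max 150
III regrets: 300, 0, 360, 130, 20 → max 360
IV regrets: 380, 140, 190, 0, 180 → max 380
V regrets: 400, 180, 170, 350, 260 → max 400
Smallest max regret = 150 → II.

II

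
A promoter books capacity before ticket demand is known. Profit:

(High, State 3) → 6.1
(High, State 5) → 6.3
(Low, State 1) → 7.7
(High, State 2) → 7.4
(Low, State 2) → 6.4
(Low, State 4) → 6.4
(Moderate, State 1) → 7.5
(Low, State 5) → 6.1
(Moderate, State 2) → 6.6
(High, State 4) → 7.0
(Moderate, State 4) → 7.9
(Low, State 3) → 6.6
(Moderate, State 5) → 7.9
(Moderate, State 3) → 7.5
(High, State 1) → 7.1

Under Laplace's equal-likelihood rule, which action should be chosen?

Moderate

Row averages: Low=6.64, Moderate=7.48, High=6.78
Highest average = 7.48 → Moderate.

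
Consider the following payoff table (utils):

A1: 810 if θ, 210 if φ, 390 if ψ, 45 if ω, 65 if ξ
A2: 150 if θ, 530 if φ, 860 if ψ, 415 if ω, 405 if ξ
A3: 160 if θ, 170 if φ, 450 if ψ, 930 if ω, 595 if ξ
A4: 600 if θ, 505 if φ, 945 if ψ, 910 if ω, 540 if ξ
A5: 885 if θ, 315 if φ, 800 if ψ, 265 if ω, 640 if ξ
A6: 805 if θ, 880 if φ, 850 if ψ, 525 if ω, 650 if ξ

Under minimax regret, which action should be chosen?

Column bests: θ=885, φ=880, ψ=945, ω=930, ξ=650.
A1 regrets: 75, 670, 555, 885, 585 → max 885
A2 regrets: 735, 350, 85, 515, 245 → max 735
A3 regrets: 725, 710, 495, 0, 55 → max 725
A4 regrets: 285, 375, 0, 20, 110 → max 375
A5 regrets: 0, 565, 145, 665, 10 → max 665
A6 regrets: 80, 0, 95, 405, 0 → max 405
Smallest max regret = 375 → A4.

A4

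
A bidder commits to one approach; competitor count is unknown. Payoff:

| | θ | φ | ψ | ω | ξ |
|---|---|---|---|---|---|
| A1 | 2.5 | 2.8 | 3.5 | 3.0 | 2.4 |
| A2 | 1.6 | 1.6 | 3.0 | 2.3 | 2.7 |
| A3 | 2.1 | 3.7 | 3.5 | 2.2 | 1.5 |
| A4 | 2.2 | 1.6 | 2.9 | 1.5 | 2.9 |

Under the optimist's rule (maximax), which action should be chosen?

A3

Row maxima: A1=3.5, A2=3.0, A3=3.7, A4=2.9
Best best-case = 3.7 → A3.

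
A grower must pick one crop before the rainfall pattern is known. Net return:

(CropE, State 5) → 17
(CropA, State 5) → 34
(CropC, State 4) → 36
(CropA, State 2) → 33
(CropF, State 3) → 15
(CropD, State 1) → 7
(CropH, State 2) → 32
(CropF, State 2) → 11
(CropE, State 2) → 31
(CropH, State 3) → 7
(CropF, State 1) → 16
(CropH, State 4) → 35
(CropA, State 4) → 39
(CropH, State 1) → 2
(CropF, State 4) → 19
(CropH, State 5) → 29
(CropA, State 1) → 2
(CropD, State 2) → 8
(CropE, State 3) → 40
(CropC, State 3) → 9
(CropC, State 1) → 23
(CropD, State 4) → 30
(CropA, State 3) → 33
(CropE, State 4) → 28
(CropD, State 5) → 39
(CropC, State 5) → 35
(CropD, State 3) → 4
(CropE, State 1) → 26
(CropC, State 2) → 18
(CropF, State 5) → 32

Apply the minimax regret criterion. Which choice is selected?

Column bests: State 1=26, State 2=33, State 3=40, State 4=39, State 5=39.
CropF regrets: 10, 22, 25, 20, 7 → max 25
CropD regrets: 19, 25, 36, 9, 0 → max 36
CropE regrets: 0, 2, 0, 11, 22 → max 22
CropH regrets: 24, 1, 33, 4, 10 → max 33
CropC regrets: 3, 15, 31, 3, 4 → max 31
CropA regrets: 24, 0, 7, 0, 5 → max 24
Smallest max regret = 22 → CropE.

CropE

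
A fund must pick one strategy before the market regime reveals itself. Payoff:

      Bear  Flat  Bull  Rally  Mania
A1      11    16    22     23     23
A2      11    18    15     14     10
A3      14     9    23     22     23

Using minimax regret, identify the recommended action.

Column bests: Bear=14, Flat=18, Bull=23, Rally=23, Mania=23.
A1 regrets: 3, 2, 1, 0, 0 → max 3
A2 regrets: 3, 0, 8, 9, 13 → max 13
A3 regrets: 0, 9, 0, 1, 0 → max 9
Smallest max regret = 3 → A1.

A1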